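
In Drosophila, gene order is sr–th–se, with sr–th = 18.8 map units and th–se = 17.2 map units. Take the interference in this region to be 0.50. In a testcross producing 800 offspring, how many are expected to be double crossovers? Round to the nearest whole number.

13

Map distances give recombination frequencies of 0.188 and 0.172 for the two intervals.
With interference 0.50 (so coincidence = 0.50), expected double-crossover frequency = 0.188 × 0.172 × 0.50 = 0.01617.
Expected number = 0.01617 × 800 = 12.93 ≈ 13.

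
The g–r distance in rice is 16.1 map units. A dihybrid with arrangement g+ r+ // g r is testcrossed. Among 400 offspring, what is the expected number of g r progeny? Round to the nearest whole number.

A map distance of 16.1 map units corresponds to a recombination frequency of 0.161.
The F1 is g+ r+ / g r, so g r is a parental gamete class with expected frequency (1 − r)/2 = 0.839/2 = 0.4195.
Expected number = 0.4195 × 400 = 167.80 ≈ 168.

168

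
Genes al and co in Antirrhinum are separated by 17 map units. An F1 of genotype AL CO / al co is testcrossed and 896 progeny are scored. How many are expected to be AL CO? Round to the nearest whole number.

A map distance of 17 map units corresponds to a recombination frequency of 0.170.
The F1 is AL CO / al co, so AL CO is a parental gamete class with expected frequency (1 − r)/2 = 0.830/2 = 0.4150.
Expected number = 0.4150 × 896 = 371.84 ≈ 372.

372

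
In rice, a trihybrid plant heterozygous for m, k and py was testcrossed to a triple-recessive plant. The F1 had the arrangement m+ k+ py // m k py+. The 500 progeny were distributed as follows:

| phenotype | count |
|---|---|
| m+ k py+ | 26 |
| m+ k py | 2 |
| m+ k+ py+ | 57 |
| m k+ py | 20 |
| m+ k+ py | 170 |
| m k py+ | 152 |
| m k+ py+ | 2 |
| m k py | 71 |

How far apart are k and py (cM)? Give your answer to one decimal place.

The two rarest classes, m+ k py and m k+ py+, are the double crossovers. Comparing them with the parentals, only the k allele has switched, so k is the middle locus and the order is py – k – m.
Crossovers in the py–k interval produce the single-crossover classes m+ k+ py+ and m k py (57 + 71 = 128) plus the double crossovers (4).
RF(py–k) = (128 + 4) / 500 = 132/500 = 0.2640 → 26.4 cM.

26.4 cM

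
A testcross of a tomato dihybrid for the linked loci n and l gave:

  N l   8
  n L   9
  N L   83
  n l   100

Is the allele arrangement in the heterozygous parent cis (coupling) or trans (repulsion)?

cis

The two most frequent classes are N L (83) and n l (100); these are the parental (non-recombinant) types.
So the F1 carried N L on one chromosome and n l on the other — the recessive alleles are on the same chromosome (cis / coupling).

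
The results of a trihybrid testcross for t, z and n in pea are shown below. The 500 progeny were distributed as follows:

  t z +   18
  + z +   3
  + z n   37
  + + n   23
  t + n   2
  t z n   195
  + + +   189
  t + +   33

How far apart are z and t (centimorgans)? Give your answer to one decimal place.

15.0 centimorgans

The two most frequent reciprocal classes, + + + and t z n, are the parental types, so the F1 was + + + / t z n.
The two rarest classes, + z + and t + n, are the double crossovers. Comparing them with the parentals, only the z allele has switched, so z is the middle locus and the order is n – z – t.
Crossovers in the z–t interval produce the single-crossover classes t + + and + z n (33 + 37 = 70) plus the double crossovers (5).
RF(z–t) = (70 + 5) / 500 = 75/500 = 0.1500 → 15.0 centimorgans.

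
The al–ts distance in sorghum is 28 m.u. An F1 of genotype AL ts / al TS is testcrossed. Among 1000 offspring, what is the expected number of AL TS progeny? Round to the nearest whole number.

A map distance of 28 m.u. corresponds to a recombination frequency of 0.280.
The F1 is AL ts / al TS, so AL TS is a recombinant gamete class with expected frequency r/2 = 0.280/2 = 0.1400.
Expected number = 0.1400 × 1000 = 140.00 ≈ 140.

140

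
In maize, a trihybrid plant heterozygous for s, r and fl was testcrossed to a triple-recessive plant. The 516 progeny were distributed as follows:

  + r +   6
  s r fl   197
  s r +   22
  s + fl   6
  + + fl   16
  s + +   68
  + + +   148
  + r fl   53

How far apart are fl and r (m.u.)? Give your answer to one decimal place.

9.7 m.u.

The two most frequent reciprocal classes, s r fl and + + +, are the parental types, so the F1 was s r fl / + + +.
The two rarest classes, s + fl and + r +, are the double crossovers. Comparing them with the parentals, only the r allele has switched, so r is the middle locus and the order is fl – r – s.
Crossovers in the fl–r interval produce the single-crossover classes s r + and + + fl (22 + 16 = 38) plus the double crossovers (12).
RF(fl–r) = (38 + 12) / 516 = 50/516 = 0.0969 → 9.7 m.u.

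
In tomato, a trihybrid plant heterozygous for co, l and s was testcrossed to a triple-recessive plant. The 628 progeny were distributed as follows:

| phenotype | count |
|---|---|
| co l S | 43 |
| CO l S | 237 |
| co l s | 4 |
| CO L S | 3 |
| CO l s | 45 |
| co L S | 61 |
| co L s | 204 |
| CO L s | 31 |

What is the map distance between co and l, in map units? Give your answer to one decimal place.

The two most frequent reciprocal classes, co L s and CO l S, are the parental types, so the F1 was co L s / CO l S.
The two rarest classes, co l s and CO L S, are the double crossovers. Comparing them with the parentals, only the l allele has switched, so l is the middle locus and the order is co – l – s.
Crossovers in the co–l interval produce the single-crossover classes CO L s and co l S (31 + 43 = 74) plus the double crossovers (7).
RF(co–l) = (74 + 7) / 628 = 81/628 = 0.1290 → 12.9 map units.

12.9 map units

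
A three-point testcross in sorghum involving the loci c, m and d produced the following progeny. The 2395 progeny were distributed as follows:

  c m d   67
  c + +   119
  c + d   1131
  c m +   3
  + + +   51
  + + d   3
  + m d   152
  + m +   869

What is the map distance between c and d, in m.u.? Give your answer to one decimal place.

11.6 m.u.

The two most frequent reciprocal classes, c + d and + m +, are the parental types, so the F1 was c + d / + m +.
The two rarest classes, + + d and c m +, are the double crossovers. Comparing them with the parentals, only the c allele has switched, so c is the middle locus and the order is m – c – d.
Crossovers in the c–d interval produce the single-crossover classes c + + and + m d (119 + 152 = 271) plus the double crossovers (6).
RF(c–d) = (271 + 6) / 2395 = 277/2395 = 0.1157 → 11.6 m.u.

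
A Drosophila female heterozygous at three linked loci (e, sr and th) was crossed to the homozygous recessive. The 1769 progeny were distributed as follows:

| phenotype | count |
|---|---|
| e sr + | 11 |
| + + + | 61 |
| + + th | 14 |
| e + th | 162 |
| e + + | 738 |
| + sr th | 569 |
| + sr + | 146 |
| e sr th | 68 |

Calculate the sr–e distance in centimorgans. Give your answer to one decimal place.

The two most frequent reciprocal classes, e + + and + sr th, are the parental types, so the F1 was e + + / + sr th.
The two rarest classes, e sr + and + + th, are the double crossovers. Comparing them with the parentals, only the sr allele has switched, so sr is the middle locus and the order is th – sr – e.
Crossovers in the sr–e interval produce the single-crossover classes + + + and e sr th (61 + 68 = 129) plus the double crossovers (25).
RF(sr–e) = (129 + 25) / 1769 = 154/1769 = 0.0871 → 8.7 centimorgans.

8.7 centimorgans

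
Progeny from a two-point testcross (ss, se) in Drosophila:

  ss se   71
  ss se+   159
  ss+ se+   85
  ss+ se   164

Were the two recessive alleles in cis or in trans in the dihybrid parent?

The two most frequent classes are ss+ se (164) and ss se+ (159); these are the parental (non-recombinant) types.
So the F1 carried ss+ se on one chromosome and ss se+ on the other — the recessive alleles are on opposite chromosomes (trans / repulsion).

trans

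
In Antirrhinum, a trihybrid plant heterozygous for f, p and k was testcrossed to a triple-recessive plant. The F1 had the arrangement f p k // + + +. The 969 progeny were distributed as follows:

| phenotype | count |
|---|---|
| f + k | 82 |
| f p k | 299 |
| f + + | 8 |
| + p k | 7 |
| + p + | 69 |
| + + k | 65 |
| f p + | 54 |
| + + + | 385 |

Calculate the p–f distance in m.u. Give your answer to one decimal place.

The two rarest classes, + p k and f + +, are the double crossovers. Comparing them with the parentals, only the f allele has switched, so f is the middle locus and the order is k – f – p.
Crossovers in the f–p interval produce the single-crossover classes f + k and + p + (82 + 69 = 151) plus the double crossovers (15).
RF(f–p) = (151 + 15) / 969 = 166/969 = 0.1713 → 17.1 m.u.

17.1 m.u.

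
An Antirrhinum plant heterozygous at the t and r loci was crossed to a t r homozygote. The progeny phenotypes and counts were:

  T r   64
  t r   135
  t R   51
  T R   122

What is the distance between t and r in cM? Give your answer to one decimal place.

The two most frequent classes, T R (122) and t r (135), are the parental types, so the F1 was T R / t r.
The recombinant classes are T r and t R: 64 + 51 = 115.
Recombination frequency = 115/372 = 0.3091 ≈ 30.9%, i.e. 30.9 cM.

30.9 cM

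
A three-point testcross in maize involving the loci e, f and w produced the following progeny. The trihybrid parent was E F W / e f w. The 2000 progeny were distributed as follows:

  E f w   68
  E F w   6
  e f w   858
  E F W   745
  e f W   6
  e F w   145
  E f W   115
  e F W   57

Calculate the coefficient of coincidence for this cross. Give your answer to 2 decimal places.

0.64

The two rarest classes, E F w and e f W, are the double crossovers. Comparing them with the parentals, only the w allele has switched, so w is the middle locus and the order is f – w – e.
f–w: (260 + 12)/2000 = 0.1360; w–e: (125 + 12)/2000 = 0.0685.
Expected DCO frequency = 0.1360 × 0.0685 ≈ 0.00932; observed = 12/2000 ≈ 0.00600.
Coefficient of coincidence = 0.00600/0.00932 ≈ 0.64.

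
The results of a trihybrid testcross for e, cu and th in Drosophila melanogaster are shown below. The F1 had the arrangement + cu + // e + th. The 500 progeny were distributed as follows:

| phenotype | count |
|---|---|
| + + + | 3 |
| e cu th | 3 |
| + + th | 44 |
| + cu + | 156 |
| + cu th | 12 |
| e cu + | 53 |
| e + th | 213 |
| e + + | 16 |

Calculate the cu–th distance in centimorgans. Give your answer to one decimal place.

6.8 centimorgans

The two rarest classes, + + + and e cu th, are the double crossovers. Comparing them with the parentals, only the cu allele has switched, so cu is the middle locus and the order is th – cu – e.
Crossovers in the th–cu interval produce the single-crossover classes + cu th and e + + (12 + 16 = 28) plus the double crossovers (6).
RF(th–cu) = (28 + 6) / 500 = 34/500 = 0.0680 → 6.8 centimorgans.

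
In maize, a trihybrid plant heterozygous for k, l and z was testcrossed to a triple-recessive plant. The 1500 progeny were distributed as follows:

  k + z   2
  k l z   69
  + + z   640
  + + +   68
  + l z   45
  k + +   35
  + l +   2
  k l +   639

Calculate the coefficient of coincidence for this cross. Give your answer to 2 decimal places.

0.51

The two most frequent reciprocal classes, + + z and k l +, are the parental types, so the F1 was + + z / k l +.
The two rarest classes, k + z and + l +, are the double crossovers. Comparing them with the parentals, only the k allele has switched, so k is the middle locus and the order is l – k – z.
l–k: (80 + 4)/1500 = 0.0560; k–z: (137 + 4)/1500 = 0.0940.
Expected DCO frequency = 0.0560 × 0.0940 ≈ 0.00526; observed = 4/1500 ≈ 0.00267.
Coefficient of coincidence = 0.00267/0.00526 ≈ 0.51.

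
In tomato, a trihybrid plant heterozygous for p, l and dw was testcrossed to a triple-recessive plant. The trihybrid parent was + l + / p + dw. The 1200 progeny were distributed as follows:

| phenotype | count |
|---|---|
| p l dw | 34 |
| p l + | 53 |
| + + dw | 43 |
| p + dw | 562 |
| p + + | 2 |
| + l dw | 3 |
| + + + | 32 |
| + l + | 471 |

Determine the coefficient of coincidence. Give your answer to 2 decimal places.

0.84

The two rarest classes, + l dw and p + +, are the double crossovers. Comparing them with the parentals, only the dw allele has switched, so dw is the middle locus and the order is p – dw – l.
p–dw: (96 + 5)/1200 = 0.0842; dw–l: (66 + 5)/1200 = 0.0592.
Expected DCO frequency = 0.0842 × 0.0592 ≈ 0.00498; observed = 5/1200 ≈ 0.00417.
Coefficient of coincidence = 0.00417/0.00498 ≈ 0.84.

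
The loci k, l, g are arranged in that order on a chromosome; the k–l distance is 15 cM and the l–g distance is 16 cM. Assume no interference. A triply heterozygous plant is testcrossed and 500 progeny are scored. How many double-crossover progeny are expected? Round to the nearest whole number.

Map distances give recombination frequencies of 0.150 and 0.160 for the two intervals.
With no interference, expected double-crossover frequency = 0.150 × 0.160 = 0.02400.
Expected number = 0.02400 × 500 = 12.00 ≈ 12.

12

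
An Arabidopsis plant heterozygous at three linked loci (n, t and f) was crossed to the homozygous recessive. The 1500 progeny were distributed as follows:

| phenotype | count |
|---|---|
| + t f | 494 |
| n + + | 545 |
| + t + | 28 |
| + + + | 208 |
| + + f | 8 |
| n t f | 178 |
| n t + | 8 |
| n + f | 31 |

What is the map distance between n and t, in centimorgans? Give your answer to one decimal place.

26.8 centimorgans

The two most frequent reciprocal classes, n + + and + t f, are the parental types, so the F1 was n + + / + t f.
The two rarest classes, n t + and + + f, are the double crossovers. Comparing them with the parentals, only the t allele has switched, so t is the middle locus and the order is f – t – n.
Crossovers in the t–n interval produce the single-crossover classes + + + and n t f (208 + 178 = 386) plus the double crossovers (16).
RF(t–n) = (386 + 16) / 1500 = 402/1500 = 0.2680 → 26.8 centimorgans.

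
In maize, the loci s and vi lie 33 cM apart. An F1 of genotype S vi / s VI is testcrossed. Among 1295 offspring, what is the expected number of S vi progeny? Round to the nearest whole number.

434

A map distance of 33 cM corresponds to a recombination frequency of 0.330.
The F1 is S vi / s VI, so S vi is a parental gamete class with expected frequency (1 − r)/2 = 0.670/2 = 0.3350.
Expected number = 0.3350 × 1295 = 433.82 ≈ 434.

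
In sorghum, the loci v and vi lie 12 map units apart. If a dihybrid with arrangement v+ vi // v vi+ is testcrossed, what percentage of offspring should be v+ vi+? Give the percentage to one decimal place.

A map distance of 12 map units corresponds to a recombination frequency of 0.120.
The F1 is v+ vi / v vi+, so v+ vi+ is a recombinant gamete class with expected frequency r/2 = 0.120/2 = 0.0600.
That is 0.0600 = 6.0% of the progeny.

6.0%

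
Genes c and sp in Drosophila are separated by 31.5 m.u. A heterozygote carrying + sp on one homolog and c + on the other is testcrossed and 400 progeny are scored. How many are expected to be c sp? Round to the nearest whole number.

63

A map distance of 31.5 m.u. corresponds to a recombination frequency of 0.315.
The F1 is + sp / c +, so c sp is a recombinant gamete class with expected frequency r/2 = 0.315/2 = 0.1575.
Expected number = 0.1575 × 400 = 63.00 ≈ 63.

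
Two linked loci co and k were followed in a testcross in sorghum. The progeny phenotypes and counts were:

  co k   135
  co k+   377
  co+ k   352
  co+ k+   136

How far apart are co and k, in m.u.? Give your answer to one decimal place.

The two most frequent classes, co+ k (352) and co k+ (377), are the parental types, so the F1 was co+ k / co k+.
The recombinant classes are co+ k+ and co k: 136 + 135 = 271.
Recombination frequency = 271/1000 = 0.2710 ≈ 27.1%, i.e. 27.1 m.u.

27.1 m.u.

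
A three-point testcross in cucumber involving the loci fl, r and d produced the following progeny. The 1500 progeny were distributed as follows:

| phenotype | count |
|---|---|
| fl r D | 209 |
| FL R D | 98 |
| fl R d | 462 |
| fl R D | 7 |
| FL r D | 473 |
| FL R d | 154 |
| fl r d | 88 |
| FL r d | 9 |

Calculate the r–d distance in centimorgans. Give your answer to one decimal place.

The two most frequent reciprocal classes, fl R d and FL r D, are the parental types, so the F1 was fl R d / FL r D.
The two rarest classes, fl R D and FL r d, are the double crossovers. Comparing them with the parentals, only the d allele has switched, so d is the middle locus and the order is r – d – fl.
Crossovers in the r–d interval produce the single-crossover classes fl r d and FL R D (88 + 98 = 186) plus the double crossovers (16).
RF(r–d) = (186 + 16) / 1500 = 202/1500 = 0.1347 → 13.5 centimorgans.

13.5 centimorgans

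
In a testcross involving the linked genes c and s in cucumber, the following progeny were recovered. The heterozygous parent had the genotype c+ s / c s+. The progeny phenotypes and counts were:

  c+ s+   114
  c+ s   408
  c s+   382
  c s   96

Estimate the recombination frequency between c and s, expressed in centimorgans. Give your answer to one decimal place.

The recombinant classes are c+ s+ and c s: 114 + 96 = 210.
Recombination frequency = 210/1000 = 0.2100 ≈ 21.0%, i.e. 21.0 centimorgans.

21.0 centimorgans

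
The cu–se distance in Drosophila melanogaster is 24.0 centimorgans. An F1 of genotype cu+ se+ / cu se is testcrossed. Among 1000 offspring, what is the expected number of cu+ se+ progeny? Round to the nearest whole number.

380

A map distance of 24.0 centimorgans corresponds to a recombination frequency of 0.240.
The F1 is cu+ se+ / cu se, so cu+ se+ is a parental gamete class with expected frequency (1 − r)/2 = 0.760/2 = 0.3800.
Expected number = 0.3800 × 1000 = 380.00 ≈ 380.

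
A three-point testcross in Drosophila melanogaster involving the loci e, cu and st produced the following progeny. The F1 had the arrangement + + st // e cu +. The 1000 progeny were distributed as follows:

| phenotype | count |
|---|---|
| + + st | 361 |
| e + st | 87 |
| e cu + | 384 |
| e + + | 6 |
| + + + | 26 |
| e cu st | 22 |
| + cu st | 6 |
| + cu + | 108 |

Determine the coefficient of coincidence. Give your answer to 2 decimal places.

The two rarest classes, + cu st and e + +, are the double crossovers. Comparing them with the parentals, only the cu allele has switched, so cu is the middle locus and the order is st – cu – e.
st–cu: (48 + 12)/1000 = 0.0600; cu–e: (195 + 12)/1000 = 0.2070.
Expected DCO frequency = 0.0600 × 0.2070 ≈ 0.01242; observed = 12/1000 ≈ 0.01200.
Coefficient of coincidence = 0.01200/0.01242 ≈ 0.97.

0.97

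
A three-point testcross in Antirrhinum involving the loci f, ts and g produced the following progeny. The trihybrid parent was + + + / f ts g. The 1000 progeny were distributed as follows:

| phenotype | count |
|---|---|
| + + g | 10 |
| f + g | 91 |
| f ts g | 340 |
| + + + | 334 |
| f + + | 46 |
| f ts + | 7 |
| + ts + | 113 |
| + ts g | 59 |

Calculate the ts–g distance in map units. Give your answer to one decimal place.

The two rarest classes, + + g and f ts +, are the double crossovers. Comparing them with the parentals, only the g allele has switched, so g is the middle locus and the order is f – g – ts.
Crossovers in the g–ts interval produce the single-crossover classes + ts + and f + g (113 + 91 = 204) plus the double crossovers (17).
RF(g–ts) = (204 + 17) / 1000 = 221/1000 = 0.2210 → 22.1 map units.

22.1 map units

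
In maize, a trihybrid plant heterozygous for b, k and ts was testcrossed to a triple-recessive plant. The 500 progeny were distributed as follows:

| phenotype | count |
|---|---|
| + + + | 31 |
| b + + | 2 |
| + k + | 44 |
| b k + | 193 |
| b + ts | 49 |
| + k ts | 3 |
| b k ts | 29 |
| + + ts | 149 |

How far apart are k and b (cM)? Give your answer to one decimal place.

The two most frequent reciprocal classes, b k + and + + ts, are the parental types, so the F1 was b k + / + + ts.
The two rarest classes, b + + and + k ts, are the double crossovers. Comparing them with the parentals, only the k allele has switched, so k is the middle locus and the order is b – k – ts.
Crossovers in the b–k interval produce the single-crossover classes + k + and b + ts (44 + 49 = 93) plus the double crossovers (5).
RF(b–k) = (93 + 5) / 500 = 98/500 = 0.1960 → 19.6 cM.

19.6 cM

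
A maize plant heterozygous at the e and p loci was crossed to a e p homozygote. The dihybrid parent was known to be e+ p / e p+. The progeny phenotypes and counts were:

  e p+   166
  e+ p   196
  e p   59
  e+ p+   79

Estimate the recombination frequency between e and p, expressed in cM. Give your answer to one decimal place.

27.6 cM

The recombinant classes are e+ p+ and e p: 79 + 59 = 138.
Recombination frequency = 138/500 = 0.2760 ≈ 27.6%, i.e. 27.6 cM.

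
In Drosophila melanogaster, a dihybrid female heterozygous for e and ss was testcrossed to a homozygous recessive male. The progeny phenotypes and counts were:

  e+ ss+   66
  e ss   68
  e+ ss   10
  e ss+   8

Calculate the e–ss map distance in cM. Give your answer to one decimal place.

11.8 cM

The two most frequent classes, e+ ss+ (66) and e ss (68), are the parental types, so the F1 was e+ ss+ / e ss.
The recombinant classes are e+ ss and e ss+: 10 + 8 = 18.
Recombination frequency = 18/152 = 0.1184 ≈ 11.8%, i.e. 11.8 cM.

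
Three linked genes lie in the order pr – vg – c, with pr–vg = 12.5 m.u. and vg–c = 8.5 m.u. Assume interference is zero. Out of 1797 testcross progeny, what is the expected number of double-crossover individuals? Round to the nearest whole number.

19

Map distances give recombination frequencies of 0.125 and 0.085 for the two intervals.
With no interference, expected double-crossover frequency = 0.125 × 0.085 = 0.01063.
Expected number = 0.01063 × 1797 = 19.09 ≈ 19.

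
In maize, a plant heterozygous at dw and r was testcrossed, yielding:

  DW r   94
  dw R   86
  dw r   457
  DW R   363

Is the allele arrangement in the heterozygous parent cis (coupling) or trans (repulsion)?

cis

The two most frequent classes are DW R (363) and dw r (457); these are the parental (non-recombinant) types.
So the F1 carried DW R on one chromosome and dw r on the other — the recessive alleles are on the same chromosome (cis / coupling).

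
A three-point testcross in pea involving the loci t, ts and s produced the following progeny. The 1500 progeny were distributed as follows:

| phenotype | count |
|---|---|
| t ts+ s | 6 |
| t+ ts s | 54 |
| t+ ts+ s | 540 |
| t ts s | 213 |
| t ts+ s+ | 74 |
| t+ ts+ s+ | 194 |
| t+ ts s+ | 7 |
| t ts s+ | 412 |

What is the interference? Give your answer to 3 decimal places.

0.671

The two most frequent reciprocal classes, t ts s+ and t+ ts+ s, are the parental types, so the F1 was t ts s+ / t+ ts+ s.
The two rarest classes, t+ ts s+ and t ts+ s, are the double crossovers. Comparing them with the parentals, only the t allele has switched, so t is the middle locus and the order is ts – t – s.
ts–t: (128 + 13)/1500 = 0.0940; t–s: (407 + 13)/1500 = 0.2800.
Expected DCO frequency = 0.0940 × 0.2800 ≈ 0.02632; observed = 13/1500 ≈ 0.00867.
Coefficient of coincidence = 0.00867/0.02632 ≈ 0.329; interference = 1 − 0.329 = 0.671.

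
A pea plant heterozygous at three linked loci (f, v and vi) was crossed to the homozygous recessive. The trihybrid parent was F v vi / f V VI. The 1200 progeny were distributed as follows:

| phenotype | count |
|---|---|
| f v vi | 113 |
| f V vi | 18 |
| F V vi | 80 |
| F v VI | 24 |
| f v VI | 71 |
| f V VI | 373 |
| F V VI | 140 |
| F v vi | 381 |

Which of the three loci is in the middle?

The two rarest classes, F v VI and f V vi, are the double crossovers. Comparing them with the parentals, only the vi allele has switched, so vi is the middle locus and the order is f – vi – v.

vi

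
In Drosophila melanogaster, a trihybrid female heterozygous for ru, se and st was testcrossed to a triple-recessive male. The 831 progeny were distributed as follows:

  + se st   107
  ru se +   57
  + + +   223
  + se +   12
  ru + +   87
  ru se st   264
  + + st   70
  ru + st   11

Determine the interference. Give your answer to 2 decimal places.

0.41

The two most frequent reciprocal classes, + + + and ru se st, are the parental types, so the F1 was + + + / ru se st.
The two rarest classes, + se + and ru + st, are the double crossovers. Comparing them with the parentals, only the se allele has switched, so se is the middle locus and the order is ru – se – st.
ru–se: (194 + 23)/831 = 0.2611; se–st: (127 + 23)/831 = 0.1805.
Expected DCO frequency = 0.2611 × 0.1805 ≈ 0.04713; observed = 23/831 ≈ 0.02768.
Coefficient of coincidence = 0.02768/0.04713 ≈ 0.59; interference = 1 − 0.59 = 0.41.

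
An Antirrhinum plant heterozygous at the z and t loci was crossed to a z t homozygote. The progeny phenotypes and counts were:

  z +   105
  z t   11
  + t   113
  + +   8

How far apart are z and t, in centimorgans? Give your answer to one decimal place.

8.0 centimorgans

The two most frequent classes, + t (113) and z + (105), are the parental types, so the F1 was + t / z +.
The recombinant classes are + + and z t: 8 + 11 = 19.
Recombination frequency = 19/237 = 0.0802 ≈ 8.0%, i.e. 8.0 centimorgans.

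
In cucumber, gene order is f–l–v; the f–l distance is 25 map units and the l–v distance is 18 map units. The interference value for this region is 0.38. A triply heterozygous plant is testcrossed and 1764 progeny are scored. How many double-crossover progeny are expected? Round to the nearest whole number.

49

Map distances give recombination frequencies of 0.250 and 0.180 for the two intervals.
With interference 0.38 (so coincidence = 0.62), expected double-crossover frequency = 0.250 × 0.180 × 0.62 = 0.02790.
Expected number = 0.02790 × 1764 = 49.22 ≈ 49.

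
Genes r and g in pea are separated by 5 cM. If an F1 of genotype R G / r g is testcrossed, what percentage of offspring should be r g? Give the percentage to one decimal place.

A map distance of 5 cM corresponds to a recombination frequency of 0.050.
The F1 is R G / r g, so r g is a parental gamete class with expected frequency (1 − r)/2 = 0.950/2 = 0.4750.
That is 0.4750 = 47.5% of the progeny.

47.5%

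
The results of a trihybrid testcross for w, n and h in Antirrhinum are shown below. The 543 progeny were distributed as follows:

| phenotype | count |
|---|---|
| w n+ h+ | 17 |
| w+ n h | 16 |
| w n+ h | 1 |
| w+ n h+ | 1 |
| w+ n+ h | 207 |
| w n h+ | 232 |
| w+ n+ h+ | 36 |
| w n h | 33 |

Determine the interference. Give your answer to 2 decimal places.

The two most frequent reciprocal classes, w n h+ and w+ n+ h, are the parental types, so the F1 was w n h+ / w+ n+ h.
The two rarest classes, w+ n h+ and w n+ h, are the double crossovers. Comparing them with the parentals, only the w allele has switched, so w is the middle locus and the order is n – w – h.
n–w: (33 + 2)/543 = 0.0645; w–h: (69 + 2)/543 = 0.1308.
Expected DCO frequency = 0.0645 × 0.1308 ≈ 0.00844; observed = 2/543 ≈ 0.00368.
Coefficient of coincidence = 0.00368/0.00844 ≈ 0.44; interference = 1 − 0.44 = 0.56.

0.56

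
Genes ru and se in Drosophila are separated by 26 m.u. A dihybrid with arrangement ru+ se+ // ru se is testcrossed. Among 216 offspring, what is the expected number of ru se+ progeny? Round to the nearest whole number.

28

A map distance of 26 m.u. corresponds to a recombination frequency of 0.260.
The F1 is ru+ se+ / ru se, so ru se+ is a recombinant gamete class with expected frequency r/2 = 0.260/2 = 0.1300.
Expected number = 0.1300 × 216 = 28.08 ≈ 28.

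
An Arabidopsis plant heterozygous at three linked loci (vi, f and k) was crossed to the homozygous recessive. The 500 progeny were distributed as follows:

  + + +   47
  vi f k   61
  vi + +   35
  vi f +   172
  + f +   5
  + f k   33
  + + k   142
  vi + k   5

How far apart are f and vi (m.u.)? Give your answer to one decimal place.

The two most frequent reciprocal classes, vi f + and + + k, are the parental types, so the F1 was vi f + / + + k.
The two rarest classes, + f + and vi + k, are the double crossovers. Comparing them with the parentals, only the vi allele has switched, so vi is the middle locus and the order is k – vi – f.
Crossovers in the vi–f interval produce the single-crossover classes vi + + and + f k (35 + 33 = 68) plus the double crossovers (10).
RF(vi–f) = (68 + 10) / 500 = 78/500 = 0.1560 → 15.6 m.u.

15.6 m.u.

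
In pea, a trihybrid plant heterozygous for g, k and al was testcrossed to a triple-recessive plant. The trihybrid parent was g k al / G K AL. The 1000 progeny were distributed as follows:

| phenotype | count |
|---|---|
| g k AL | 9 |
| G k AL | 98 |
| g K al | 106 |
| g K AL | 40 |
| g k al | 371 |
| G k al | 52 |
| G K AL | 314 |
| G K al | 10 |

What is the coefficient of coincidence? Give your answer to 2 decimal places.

The two rarest classes, g k AL and G K al, are the double crossovers. Comparing them with the parentals, only the al allele has switched, so al is the middle locus and the order is k – al – g.
k–al: (204 + 19)/1000 = 0.2230; al–g: (92 + 19)/1000 = 0.1110.
Expected DCO frequency = 0.2230 × 0.1110 ≈ 0.02475; observed = 19/1000 ≈ 0.01900.
Coefficient of coincidence = 0.01900/0.02475 ≈ 0.77.

0.77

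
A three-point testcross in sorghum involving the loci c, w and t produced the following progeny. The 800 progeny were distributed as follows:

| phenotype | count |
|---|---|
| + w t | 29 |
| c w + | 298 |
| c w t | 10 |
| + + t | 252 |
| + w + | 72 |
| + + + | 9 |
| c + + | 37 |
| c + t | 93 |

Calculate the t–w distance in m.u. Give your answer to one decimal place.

10.6 m.u.

The two most frequent reciprocal classes, c w + and + + t, are the parental types, so the F1 was c w + / + + t.
The two rarest classes, c w t and + + +, are the double crossovers. Comparing them with the parentals, only the t allele has switched, so t is the middle locus and the order is c – t – w.
Crossovers in the t–w interval produce the single-crossover classes c + + and + w t (37 + 29 = 66) plus the double crossovers (19).
RF(t–w) = (66 + 19) / 800 = 85/800 = 0.1062 → 10.6 m.u.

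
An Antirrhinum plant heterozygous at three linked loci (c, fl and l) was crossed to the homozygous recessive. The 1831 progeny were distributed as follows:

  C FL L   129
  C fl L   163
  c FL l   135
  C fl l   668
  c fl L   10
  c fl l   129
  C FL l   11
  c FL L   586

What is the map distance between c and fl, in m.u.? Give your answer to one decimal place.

15.2 m.u.

The two most frequent reciprocal classes, C fl l and c FL L, are the parental types, so the F1 was C fl l / c FL L.
The two rarest classes, C FL l and c fl L, are the double crossovers. Comparing them with the parentals, only the fl allele has switched, so fl is the middle locus and the order is l – fl – c.
Crossovers in the fl–c interval produce the single-crossover classes c fl l and C FL L (129 + 129 = 258) plus the double crossovers (21).
RF(fl–c) = (258 + 21) / 1831 = 279/1831 = 0.1524 → 15.2 m.u.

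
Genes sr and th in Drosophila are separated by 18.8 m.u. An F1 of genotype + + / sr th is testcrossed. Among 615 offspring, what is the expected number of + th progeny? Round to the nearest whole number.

A map distance of 18.8 m.u. corresponds to a recombination frequency of 0.188.
The F1 is + + / sr th, so + th is a recombinant gamete class with expected frequency r/2 = 0.188/2 = 0.0940.
Expected number = 0.0940 × 615 = 57.81 ≈ 58.

58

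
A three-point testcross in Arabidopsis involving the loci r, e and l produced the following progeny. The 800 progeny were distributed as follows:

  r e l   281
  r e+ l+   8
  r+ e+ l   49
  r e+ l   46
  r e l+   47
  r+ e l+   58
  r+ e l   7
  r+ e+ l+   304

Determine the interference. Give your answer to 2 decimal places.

0.09

The two most frequent reciprocal classes, r e l and r+ e+ l+, are the parental types, so the F1 was r e l / r+ e+ l+.
The two rarest classes, r+ e l and r e+ l+, are the double crossovers. Comparing them with the parentals, only the r allele has switched, so r is the middle locus and the order is e – r – l.
e–r: (104 + 15)/800 = 0.1487; r–l: (96 + 15)/800 = 0.1388.
Expected DCO frequency = 0.1487 × 0.1388 ≈ 0.02064; observed = 15/800 ≈ 0.01875.
Coefficient of coincidence = 0.01875/0.02064 ≈ 0.91; interference = 1 − 0.91 = 0.09.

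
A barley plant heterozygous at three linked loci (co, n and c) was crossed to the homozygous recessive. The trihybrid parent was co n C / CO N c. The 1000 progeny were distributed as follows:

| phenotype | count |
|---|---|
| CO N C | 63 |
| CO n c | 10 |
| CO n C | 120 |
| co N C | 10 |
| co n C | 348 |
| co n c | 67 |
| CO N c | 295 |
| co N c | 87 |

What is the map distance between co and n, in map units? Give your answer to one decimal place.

The two rarest classes, co N C and CO n c, are the double crossovers. Comparing them with the parentals, only the n allele has switched, so n is the middle locus and the order is c – n – co.
Crossovers in the n–co interval produce the single-crossover classes CO n C and co N c (120 + 87 = 207) plus the double crossovers (20).
RF(n–co) = (207 + 20) / 1000 = 227/1000 = 0.2270 → 22.7 map units.

22.7 map units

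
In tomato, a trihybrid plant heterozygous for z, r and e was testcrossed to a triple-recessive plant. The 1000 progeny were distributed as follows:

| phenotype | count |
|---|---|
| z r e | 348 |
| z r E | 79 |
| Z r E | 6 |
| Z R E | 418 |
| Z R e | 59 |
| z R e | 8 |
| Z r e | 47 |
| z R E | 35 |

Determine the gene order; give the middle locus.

r

The two most frequent reciprocal classes, Z R E and z r e, are the parental types, so the F1 was Z R E / z r e.
The two rarest classes, Z r E and z R e, are the double crossovers. Comparing them with the parentals, only the r allele has switched, so r is the middle locus and the order is e – r – z.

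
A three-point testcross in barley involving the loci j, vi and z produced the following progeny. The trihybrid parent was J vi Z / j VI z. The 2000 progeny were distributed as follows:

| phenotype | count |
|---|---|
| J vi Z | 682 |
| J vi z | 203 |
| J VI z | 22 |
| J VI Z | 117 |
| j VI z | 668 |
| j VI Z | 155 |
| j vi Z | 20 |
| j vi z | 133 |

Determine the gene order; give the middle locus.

j

The two rarest classes, j vi Z and J VI z, are the double crossovers. Comparing them with the parentals, only the j allele has switched, so j is the middle locus and the order is vi – j – z.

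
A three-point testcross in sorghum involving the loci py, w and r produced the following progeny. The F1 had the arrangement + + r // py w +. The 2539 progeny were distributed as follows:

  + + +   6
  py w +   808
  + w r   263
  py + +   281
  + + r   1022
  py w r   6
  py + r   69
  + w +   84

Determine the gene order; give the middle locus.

r

The two rarest classes, + + + and py w r, are the double crossovers. Comparing them with the parentals, only the r allele has switched, so r is the middle locus and the order is py – r – w.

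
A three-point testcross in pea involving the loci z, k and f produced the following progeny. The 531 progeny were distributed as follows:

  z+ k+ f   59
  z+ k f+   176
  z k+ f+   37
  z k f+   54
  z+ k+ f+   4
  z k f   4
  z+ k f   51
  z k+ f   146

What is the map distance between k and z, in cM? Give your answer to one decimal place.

22.8 cM

The two most frequent reciprocal classes, z+ k f+ and z k+ f, are the parental types, so the F1 was z+ k f+ / z k+ f.
The two rarest classes, z+ k+ f+ and z k f, are the double crossovers. Comparing them with the parentals, only the k allele has switched, so k is the middle locus and the order is f – k – z.
Crossovers in the k–z interval produce the single-crossover classes z k f+ and z+ k+ f (54 + 59 = 113) plus the double crossovers (8).
RF(k–z) = (113 + 8) / 531 = 121/531 = 0.2279 → 22.8 cM.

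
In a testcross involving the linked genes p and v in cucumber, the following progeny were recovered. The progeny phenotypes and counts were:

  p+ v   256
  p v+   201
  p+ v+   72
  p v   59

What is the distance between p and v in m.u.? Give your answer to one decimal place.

22.3 m.u.

The two most frequent classes, p+ v (256) and p v+ (201), are the parental types, so the F1 was p+ v / p v+.
The recombinant classes are p+ v+ and p v: 72 + 59 = 131.
Recombination frequency = 131/588 = 0.2228 ≈ 22.3%, i.e. 22.3 m.u.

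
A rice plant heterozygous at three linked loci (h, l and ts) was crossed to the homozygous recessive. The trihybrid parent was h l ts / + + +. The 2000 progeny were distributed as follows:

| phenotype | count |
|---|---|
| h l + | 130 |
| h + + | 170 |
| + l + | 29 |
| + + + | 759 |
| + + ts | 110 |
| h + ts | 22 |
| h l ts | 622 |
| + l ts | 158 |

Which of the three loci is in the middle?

l

The two rarest classes, h + ts and + l +, are the double crossovers. Comparing them with the parentals, only the l allele has switched, so l is the middle locus and the order is ts – l – h.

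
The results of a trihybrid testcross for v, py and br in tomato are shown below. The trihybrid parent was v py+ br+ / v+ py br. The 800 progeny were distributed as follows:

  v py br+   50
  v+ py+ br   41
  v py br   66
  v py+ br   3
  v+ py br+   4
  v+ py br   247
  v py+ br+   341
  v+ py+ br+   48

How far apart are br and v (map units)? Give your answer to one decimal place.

15.1 map units

The two rarest classes, v py+ br and v+ py br+, are the double crossovers. Comparing them with the parentals, only the br allele has switched, so br is the middle locus and the order is v – br – py.
Crossovers in the v–br interval produce the single-crossover classes v+ py+ br+ and v py br (48 + 66 = 114) plus the double crossovers (7).
RF(v–br) = (114 + 7) / 800 = 121/800 = 0.1512 → 15.1 map units.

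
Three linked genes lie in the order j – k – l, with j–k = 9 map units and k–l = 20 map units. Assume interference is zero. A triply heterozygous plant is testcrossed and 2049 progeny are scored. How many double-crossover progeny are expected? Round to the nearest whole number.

Map distances give recombination frequencies of 0.090 and 0.200 for the two intervals.
With no interference, expected double-crossover frequency = 0.090 × 0.200 = 0.01800.
Expected number = 0.01800 × 2049 = 36.88 ≈ 37.

37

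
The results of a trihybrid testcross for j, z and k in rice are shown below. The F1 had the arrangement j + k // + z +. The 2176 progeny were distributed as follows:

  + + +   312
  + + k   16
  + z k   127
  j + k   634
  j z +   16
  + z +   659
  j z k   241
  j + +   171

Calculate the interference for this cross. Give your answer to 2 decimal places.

0.64

The two rarest classes, + + k and j z +, are the double crossovers. Comparing them with the parentals, only the j allele has switched, so j is the middle locus and the order is k – j – z.
k–j: (298 + 32)/2176 = 0.1517; j–z: (553 + 32)/2176 = 0.2688.
Expected DCO frequency = 0.1517 × 0.2688 ≈ 0.04078; observed = 32/2176 ≈ 0.01471.
Coefficient of coincidence = 0.01471/0.04078 ≈ 0.36; interference = 1 − 0.36 = 0.64.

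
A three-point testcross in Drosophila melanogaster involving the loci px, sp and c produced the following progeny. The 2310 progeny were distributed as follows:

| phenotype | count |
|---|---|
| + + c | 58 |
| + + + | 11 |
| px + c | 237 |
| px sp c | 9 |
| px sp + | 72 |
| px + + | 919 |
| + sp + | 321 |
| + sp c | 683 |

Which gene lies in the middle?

The two most frequent reciprocal classes, px + + and + sp c, are the parental types, so the F1 was px + + / + sp c.
The two rarest classes, + + + and px sp c, are the double crossovers. Comparing them with the parentals, only the px allele has switched, so px is the middle locus and the order is sp – px – c.

px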